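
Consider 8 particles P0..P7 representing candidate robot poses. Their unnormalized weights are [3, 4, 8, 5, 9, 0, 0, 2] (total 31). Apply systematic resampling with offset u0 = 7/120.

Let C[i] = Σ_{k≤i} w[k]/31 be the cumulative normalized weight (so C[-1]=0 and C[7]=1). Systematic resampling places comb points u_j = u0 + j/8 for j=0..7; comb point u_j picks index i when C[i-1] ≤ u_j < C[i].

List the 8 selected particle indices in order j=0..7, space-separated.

C = [3/31, 7/31, 15/31, 20/31, 29/31, 29/31, 29/31, 1]
j=0: u_0=7/120 ∈ [0, 3/31) → index 0
j=1: u_1=11/60 ∈ [3/31, 7/31) → index 1
j=2: u_2=37/120 ∈ [7/31, 15/31) → index 2
j=3: u_3=13/30 ∈ [7/31, 15/31) → index 2
j=4: u_4=67/120 ∈ [15/31, 20/31) → index 3
j=5: u_5=41/60 ∈ [20/31, 29/31) → index 4
j=6: u_6=97/120 ∈ [20/31, 29/31) → index 4
j=7: u_7=14/15 ∈ [20/31, 29/31) → index 4

0 1 2 2 3 4 4 4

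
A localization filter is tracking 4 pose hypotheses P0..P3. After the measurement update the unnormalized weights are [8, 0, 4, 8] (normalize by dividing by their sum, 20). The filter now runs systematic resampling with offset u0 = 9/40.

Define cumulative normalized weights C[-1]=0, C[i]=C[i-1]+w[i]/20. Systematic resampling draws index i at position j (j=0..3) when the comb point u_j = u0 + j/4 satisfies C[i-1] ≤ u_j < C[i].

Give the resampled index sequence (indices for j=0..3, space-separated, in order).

C = [2/5, 2/5, 3/5, 1]
j=0: u_0=9/40 ∈ [0, 2/5) → index 0
j=1: u_1=19/40 ∈ [2/5, 3/5) → index 2
j=2: u_2=29/40 ∈ [3/5, 1) → index 3
j=3: u_3=39/40 ∈ [3/5, 1) → index 3

0 2 3 3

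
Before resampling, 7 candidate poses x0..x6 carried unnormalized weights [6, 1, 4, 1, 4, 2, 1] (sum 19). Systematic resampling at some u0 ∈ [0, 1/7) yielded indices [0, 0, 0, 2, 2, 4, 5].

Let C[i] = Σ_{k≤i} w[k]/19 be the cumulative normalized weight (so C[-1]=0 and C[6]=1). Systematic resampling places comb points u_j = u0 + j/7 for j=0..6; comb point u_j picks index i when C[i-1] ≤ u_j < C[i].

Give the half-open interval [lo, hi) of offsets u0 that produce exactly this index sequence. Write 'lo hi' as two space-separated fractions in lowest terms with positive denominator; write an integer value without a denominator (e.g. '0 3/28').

C = [6/19, 7/19, 11/19, 12/19, 16/19, 18/19, 1]
j=0 picked index 0: u0 ∈ [0, 6/19)
j=1 picked index 0: u0 ∈ [-1/7, 23/133)
j=2 picked index 0: u0 ∈ [-2/7, 4/133)
j=3 picked index 2: u0 ∈ [-8/133, 20/133)
j=4 picked index 2: u0 ∈ [-27/133, 1/133)
j=5 picked index 4: u0 ∈ [-11/133, 17/133)
j=6 picked index 5: u0 ∈ [-2/133, 12/133)
intersection: [0, 1/133)

0 1/133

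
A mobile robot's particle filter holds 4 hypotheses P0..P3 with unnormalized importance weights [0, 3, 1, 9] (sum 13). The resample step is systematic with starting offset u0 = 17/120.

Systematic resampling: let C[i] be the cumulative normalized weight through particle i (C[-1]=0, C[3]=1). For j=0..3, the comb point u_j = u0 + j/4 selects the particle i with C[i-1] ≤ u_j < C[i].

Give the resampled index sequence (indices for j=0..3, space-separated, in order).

C = [0, 3/13, 4/13, 1]
j=0: u_0=17/120 ∈ [0, 3/13) → index 1
j=1: u_1=47/120 ∈ [4/13, 1) → index 3
j=2: u_2=77/120 ∈ [4/13, 1) → index 3
j=3: u_3=107/120 ∈ [4/13, 1) → index 3

1 3 3 3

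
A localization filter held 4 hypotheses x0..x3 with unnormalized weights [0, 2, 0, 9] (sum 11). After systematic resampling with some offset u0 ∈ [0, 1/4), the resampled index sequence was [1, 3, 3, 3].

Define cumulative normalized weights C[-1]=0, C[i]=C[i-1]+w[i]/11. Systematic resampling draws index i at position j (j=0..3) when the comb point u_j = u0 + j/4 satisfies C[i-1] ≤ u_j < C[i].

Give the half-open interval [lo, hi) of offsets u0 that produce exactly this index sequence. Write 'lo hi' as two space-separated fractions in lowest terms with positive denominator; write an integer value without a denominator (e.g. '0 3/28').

C = [0, 2/11, 2/11, 1]
j=0 picked index 1: u0 ∈ [0, 2/11)
j=1 picked index 3: u0 ∈ [-3/44, 3/4)
j=2 picked index 3: u0 ∈ [-7/22, 1/2)
j=3 picked index 3: u0 ∈ [-25/44, 1/4)
intersection: [0, 2/11)

0 2/11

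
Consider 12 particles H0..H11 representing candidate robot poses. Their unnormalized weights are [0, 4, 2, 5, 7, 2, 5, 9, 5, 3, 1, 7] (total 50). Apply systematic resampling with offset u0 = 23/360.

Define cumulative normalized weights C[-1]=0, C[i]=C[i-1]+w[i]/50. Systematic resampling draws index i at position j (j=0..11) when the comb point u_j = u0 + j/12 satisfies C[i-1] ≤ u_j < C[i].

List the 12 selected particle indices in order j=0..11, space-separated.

C = [0, 2/25, 3/25, 11/50, 9/25, 2/5, 1/2, 17/25, 39/50, 21/25, 43/50, 1]
j=0: u_0=23/360 ∈ [0, 2/25) → index 1
j=1: u_1=53/360 ∈ [3/25, 11/50) → index 3
j=2: u_2=83/360 ∈ [11/50, 9/25) → index 4
j=3: u_3=113/360 ∈ [11/50, 9/25) → index 4
j=4: u_4=143/360 ∈ [9/25, 2/5) → index 5
j=5: u_5=173/360 ∈ [2/5, 1/2) → index 6
j=6: u_6=203/360 ∈ [1/2, 17/25) → index 7
j=7: u_7=233/360 ∈ [1/2, 17/25) → index 7
j=8: u_8=263/360 ∈ [17/25, 39/50) → index 8
j=9: u_9=293/360 ∈ [39/50, 21/25) → index 9
j=10: u_10=323/360 ∈ [43/50, 1) → index 11
j=11: u_11=353/360 ∈ [43/50, 1) → index 11

1 3 4 4 5 6 7 7 8 9 11 11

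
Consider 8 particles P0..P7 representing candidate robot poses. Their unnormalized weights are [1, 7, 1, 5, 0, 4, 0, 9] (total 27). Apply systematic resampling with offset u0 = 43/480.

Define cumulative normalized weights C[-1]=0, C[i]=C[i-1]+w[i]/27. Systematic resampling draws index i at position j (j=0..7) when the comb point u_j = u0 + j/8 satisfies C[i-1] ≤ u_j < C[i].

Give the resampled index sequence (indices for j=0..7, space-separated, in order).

C = [1/27, 8/27, 1/3, 14/27, 14/27, 2/3, 2/3, 1]
j=0: u_0=43/480 ∈ [1/27, 8/27) → index 1
j=1: u_1=103/480 ∈ [1/27, 8/27) → index 1
j=2: u_2=163/480 ∈ [1/3, 14/27) → index 3
j=3: u_3=223/480 ∈ [1/3, 14/27) → index 3
j=4: u_4=283/480 ∈ [14/27, 2/3) → index 5
j=5: u_5=343/480 ∈ [2/3, 1) → index 7
j=6: u_6=403/480 ∈ [2/3, 1) → index 7
j=7: u_7=463/480 ∈ [2/3, 1) → index 7

1 1 3 3 5 7 7 7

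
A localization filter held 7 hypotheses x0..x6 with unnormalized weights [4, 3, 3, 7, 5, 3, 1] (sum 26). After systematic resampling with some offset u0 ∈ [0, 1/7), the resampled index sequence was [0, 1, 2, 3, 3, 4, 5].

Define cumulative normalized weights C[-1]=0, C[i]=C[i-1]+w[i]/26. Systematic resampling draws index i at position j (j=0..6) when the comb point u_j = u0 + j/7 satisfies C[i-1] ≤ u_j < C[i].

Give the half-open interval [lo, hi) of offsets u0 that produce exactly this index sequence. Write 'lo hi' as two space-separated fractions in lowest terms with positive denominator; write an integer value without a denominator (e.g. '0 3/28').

C = [2/13, 7/26, 5/13, 17/26, 11/13, 25/26, 1]
j=0 picked index 0: u0 ∈ [0, 2/13)
j=1 picked index 1: u0 ∈ [1/91, 23/182)
j=2 picked index 2: u0 ∈ [-3/182, 9/91)
j=3 picked index 3: u0 ∈ [-4/91, 41/182)
j=4 picked index 3: u0 ∈ [-17/91, 15/182)
j=5 picked index 4: u0 ∈ [-11/182, 12/91)
j=6 picked index 5: u0 ∈ [-1/91, 19/182)
intersection: [1/91, 15/182)

1/91 15/182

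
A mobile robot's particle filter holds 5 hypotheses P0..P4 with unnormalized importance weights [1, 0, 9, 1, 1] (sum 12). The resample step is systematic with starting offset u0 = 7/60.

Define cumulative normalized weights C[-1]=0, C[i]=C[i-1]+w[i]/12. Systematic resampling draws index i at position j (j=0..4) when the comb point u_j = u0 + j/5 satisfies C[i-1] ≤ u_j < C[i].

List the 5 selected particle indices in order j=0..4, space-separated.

C = [1/12, 1/12, 5/6, 11/12, 1]
j=0: u_0=7/60 ∈ [1/12, 5/6) → index 2
j=1: u_1=19/60 ∈ [1/12, 5/6) → index 2
j=2: u_2=31/60 ∈ [1/12, 5/6) → index 2
j=3: u_3=43/60 ∈ [1/12, 5/6) → index 2
j=4: u_4=11/12 ∈ [11/12, 1) → index 4

2 2 2 2 4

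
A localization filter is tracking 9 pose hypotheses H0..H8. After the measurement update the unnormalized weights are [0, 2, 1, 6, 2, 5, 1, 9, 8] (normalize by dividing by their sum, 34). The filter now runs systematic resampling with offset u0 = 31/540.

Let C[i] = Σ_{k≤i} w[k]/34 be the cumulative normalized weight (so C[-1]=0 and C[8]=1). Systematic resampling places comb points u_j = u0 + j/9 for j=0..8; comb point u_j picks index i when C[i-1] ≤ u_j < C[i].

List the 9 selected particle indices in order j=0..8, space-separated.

1 3 4 5 7 7 7 8 8

C = [0, 1/17, 3/34, 9/34, 11/34, 8/17, 1/2, 13/17, 1]
j=0: u_0=31/540 ∈ [0, 1/17) → index 1
j=1: u_1=91/540 ∈ [3/34, 9/34) → index 3
j=2: u_2=151/540 ∈ [9/34, 11/34) → index 4
j=3: u_3=211/540 ∈ [11/34, 8/17) → index 5
j=4: u_4=271/540 ∈ [1/2, 13/17) → index 7
j=5: u_5=331/540 ∈ [1/2, 13/17) → index 7
j=6: u_6=391/540 ∈ [1/2, 13/17) → index 7
j=7: u_7=451/540 ∈ [13/17, 1) → index 8
j=8: u_8=511/540 ∈ [13/17, 1) → index 8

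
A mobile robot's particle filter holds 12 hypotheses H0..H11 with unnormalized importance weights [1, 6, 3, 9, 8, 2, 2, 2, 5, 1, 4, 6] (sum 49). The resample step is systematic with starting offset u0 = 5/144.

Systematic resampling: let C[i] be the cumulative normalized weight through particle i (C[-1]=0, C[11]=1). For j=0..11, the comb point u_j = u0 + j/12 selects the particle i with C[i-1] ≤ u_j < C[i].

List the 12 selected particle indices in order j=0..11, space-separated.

C = [1/49, 1/7, 10/49, 19/49, 27/49, 29/49, 31/49, 33/49, 38/49, 39/49, 43/49, 1]
j=0: u_0=5/144 ∈ [1/49, 1/7) → index 1
j=1: u_1=17/144 ∈ [1/49, 1/7) → index 1
j=2: u_2=29/144 ∈ [1/7, 10/49) → index 2
j=3: u_3=41/144 ∈ [10/49, 19/49) → index 3
j=4: u_4=53/144 ∈ [10/49, 19/49) → index 3
j=5: u_5=65/144 ∈ [19/49, 27/49) → index 4
j=6: u_6=77/144 ∈ [19/49, 27/49) → index 4
j=7: u_7=89/144 ∈ [29/49, 31/49) → index 6
j=8: u_8=101/144 ∈ [33/49, 38/49) → index 8
j=9: u_9=113/144 ∈ [38/49, 39/49) → index 9
j=10: u_10=125/144 ∈ [39/49, 43/49) → index 10
j=11: u_11=137/144 ∈ [43/49, 1) → index 11

1 1 2 3 3 4 4 6 8 9 10 11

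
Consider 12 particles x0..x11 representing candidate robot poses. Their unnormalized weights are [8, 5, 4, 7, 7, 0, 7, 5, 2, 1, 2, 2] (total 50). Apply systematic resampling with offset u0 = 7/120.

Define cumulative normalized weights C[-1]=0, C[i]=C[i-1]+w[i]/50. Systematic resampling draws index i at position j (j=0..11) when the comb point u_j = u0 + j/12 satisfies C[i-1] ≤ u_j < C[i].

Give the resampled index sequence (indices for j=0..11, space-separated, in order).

0 0 1 2 3 3 4 6 6 7 8 11

C = [4/25, 13/50, 17/50, 12/25, 31/50, 31/50, 19/25, 43/50, 9/10, 23/25, 24/25, 1]
j=0: u_0=7/120 ∈ [0, 4/25) → index 0
j=1: u_1=17/120 ∈ [0, 4/25) → index 0
j=2: u_2=9/40 ∈ [4/25, 13/50) → index 1
j=3: u_3=37/120 ∈ [13/50, 17/50) → index 2
j=4: u_4=47/120 ∈ [17/50, 12/25) → index 3
j=5: u_5=19/40 ∈ [17/50, 12/25) → index 3
j=6: u_6=67/120 ∈ [12/25, 31/50) → index 4
j=7: u_7=77/120 ∈ [31/50, 19/25) → index 6
j=8: u_8=29/40 ∈ [31/50, 19/25) → index 6
j=9: u_9=97/120 ∈ [19/25, 43/50) → index 7
j=10: u_10=107/120 ∈ [43/50, 9/10) → index 8
j=11: u_11=39/40 ∈ [24/25, 1) → index 11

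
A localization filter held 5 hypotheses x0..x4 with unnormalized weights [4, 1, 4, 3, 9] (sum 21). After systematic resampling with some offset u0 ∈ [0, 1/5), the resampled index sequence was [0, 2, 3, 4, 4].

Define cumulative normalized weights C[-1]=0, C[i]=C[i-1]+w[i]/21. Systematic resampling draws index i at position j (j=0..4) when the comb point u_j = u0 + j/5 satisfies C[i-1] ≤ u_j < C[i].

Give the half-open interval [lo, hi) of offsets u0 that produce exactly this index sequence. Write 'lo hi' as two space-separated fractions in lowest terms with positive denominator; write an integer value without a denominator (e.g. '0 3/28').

C = [4/21, 5/21, 3/7, 4/7, 1]
j=0 picked index 0: u0 ∈ [0, 4/21)
j=1 picked index 2: u0 ∈ [4/105, 8/35)
j=2 picked index 3: u0 ∈ [1/35, 6/35)
j=3 picked index 4: u0 ∈ [-1/35, 2/5)
j=4 picked index 4: u0 ∈ [-8/35, 1/5)
intersection: [4/105, 6/35)

4/105 6/35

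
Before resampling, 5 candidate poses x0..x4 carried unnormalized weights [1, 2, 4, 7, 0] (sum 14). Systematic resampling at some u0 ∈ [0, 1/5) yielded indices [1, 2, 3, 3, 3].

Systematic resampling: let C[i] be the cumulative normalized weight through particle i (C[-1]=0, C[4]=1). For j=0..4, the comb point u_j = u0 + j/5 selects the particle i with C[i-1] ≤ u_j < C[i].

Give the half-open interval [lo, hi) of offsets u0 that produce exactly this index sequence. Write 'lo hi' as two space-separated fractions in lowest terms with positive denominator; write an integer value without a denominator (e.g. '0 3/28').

C = [1/14, 3/14, 1/2, 1, 1]
j=0 picked index 1: u0 ∈ [1/14, 3/14)
j=1 picked index 2: u0 ∈ [1/70, 3/10)
j=2 picked index 3: u0 ∈ [1/10, 3/5)
j=3 picked index 3: u0 ∈ [-1/10, 2/5)
j=4 picked index 3: u0 ∈ [-3/10, 1/5)
intersection: [1/10, 1/5)

1/10 1/5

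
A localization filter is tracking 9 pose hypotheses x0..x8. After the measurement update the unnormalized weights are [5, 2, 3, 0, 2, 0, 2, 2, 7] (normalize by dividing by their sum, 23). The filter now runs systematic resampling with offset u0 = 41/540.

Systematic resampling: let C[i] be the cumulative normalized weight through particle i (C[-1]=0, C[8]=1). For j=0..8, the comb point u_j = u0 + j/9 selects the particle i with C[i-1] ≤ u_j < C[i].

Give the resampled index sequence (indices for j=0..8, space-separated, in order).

C = [5/23, 7/23, 10/23, 10/23, 12/23, 12/23, 14/23, 16/23, 1]
j=0: u_0=41/540 ∈ [0, 5/23) → index 0
j=1: u_1=101/540 ∈ [0, 5/23) → index 0
j=2: u_2=161/540 ∈ [5/23, 7/23) → index 1
j=3: u_3=221/540 ∈ [7/23, 10/23) → index 2
j=4: u_4=281/540 ∈ [10/23, 12/23) → index 4
j=5: u_5=341/540 ∈ [14/23, 16/23) → index 7
j=6: u_6=401/540 ∈ [16/23, 1) → index 8
j=7: u_7=461/540 ∈ [16/23, 1) → index 8
j=8: u_8=521/540 ∈ [16/23, 1) → index 8

0 0 1 2 4 7 8 8 8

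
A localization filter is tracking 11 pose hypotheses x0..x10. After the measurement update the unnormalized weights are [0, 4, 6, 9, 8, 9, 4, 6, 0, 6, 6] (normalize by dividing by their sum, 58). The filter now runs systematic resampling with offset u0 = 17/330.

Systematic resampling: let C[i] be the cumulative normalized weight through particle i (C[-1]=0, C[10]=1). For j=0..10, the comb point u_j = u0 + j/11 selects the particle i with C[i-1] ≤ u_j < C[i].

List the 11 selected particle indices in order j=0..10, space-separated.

1 2 3 3 4 5 5 6 7 9 10

C = [0, 2/29, 5/29, 19/58, 27/58, 18/29, 20/29, 23/29, 23/29, 26/29, 1]
j=0: u_0=17/330 ∈ [0, 2/29) → index 1
j=1: u_1=47/330 ∈ [2/29, 5/29) → index 2
j=2: u_2=7/30 ∈ [5/29, 19/58) → index 3
j=3: u_3=107/330 ∈ [5/29, 19/58) → index 3
j=4: u_4=137/330 ∈ [19/58, 27/58) → index 4
j=5: u_5=167/330 ∈ [27/58, 18/29) → index 5
j=6: u_6=197/330 ∈ [27/58, 18/29) → index 5
j=7: u_7=227/330 ∈ [18/29, 20/29) → index 6
j=8: u_8=257/330 ∈ [20/29, 23/29) → index 7
j=9: u_9=287/330 ∈ [23/29, 26/29) → index 9
j=10: u_10=317/330 ∈ [26/29, 1) → index 10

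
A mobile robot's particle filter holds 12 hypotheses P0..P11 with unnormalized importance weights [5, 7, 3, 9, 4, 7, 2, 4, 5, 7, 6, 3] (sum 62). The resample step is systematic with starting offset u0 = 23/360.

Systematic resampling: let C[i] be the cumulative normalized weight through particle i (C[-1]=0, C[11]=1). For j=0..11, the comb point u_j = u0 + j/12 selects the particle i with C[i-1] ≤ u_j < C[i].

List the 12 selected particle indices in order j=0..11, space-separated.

0 1 2 3 4 5 5 7 8 9 10 11

C = [5/62, 6/31, 15/62, 12/31, 14/31, 35/62, 37/62, 41/62, 23/31, 53/62, 59/62, 1]
j=0: u_0=23/360 ∈ [0, 5/62) → index 0
j=1: u_1=53/360 ∈ [5/62, 6/31) → index 1
j=2: u_2=83/360 ∈ [6/31, 15/62) → index 2
j=3: u_3=113/360 ∈ [15/62, 12/31) → index 3
j=4: u_4=143/360 ∈ [12/31, 14/31) → index 4
j=5: u_5=173/360 ∈ [14/31, 35/62) → index 5
j=6: u_6=203/360 ∈ [14/31, 35/62) → index 5
j=7: u_7=233/360 ∈ [37/62, 41/62) → index 7
j=8: u_8=263/360 ∈ [41/62, 23/31) → index 8
j=9: u_9=293/360 ∈ [23/31, 53/62) → index 9
j=10: u_10=323/360 ∈ [53/62, 59/62) → index 10
j=11: u_11=353/360 ∈ [59/62, 1) → index 11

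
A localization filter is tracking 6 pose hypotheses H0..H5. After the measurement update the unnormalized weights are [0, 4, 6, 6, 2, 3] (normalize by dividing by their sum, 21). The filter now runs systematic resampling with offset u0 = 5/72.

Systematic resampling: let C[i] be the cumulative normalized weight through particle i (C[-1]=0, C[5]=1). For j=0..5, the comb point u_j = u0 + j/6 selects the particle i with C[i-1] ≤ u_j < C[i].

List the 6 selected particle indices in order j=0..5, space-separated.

C = [0, 4/21, 10/21, 16/21, 6/7, 1]
j=0: u_0=5/72 ∈ [0, 4/21) → index 1
j=1: u_1=17/72 ∈ [4/21, 10/21) → index 2
j=2: u_2=29/72 ∈ [4/21, 10/21) → index 2
j=3: u_3=41/72 ∈ [10/21, 16/21) → index 3
j=4: u_4=53/72 ∈ [10/21, 16/21) → index 3
j=5: u_5=65/72 ∈ [6/7, 1) → index 5

1 2 2 3 3 5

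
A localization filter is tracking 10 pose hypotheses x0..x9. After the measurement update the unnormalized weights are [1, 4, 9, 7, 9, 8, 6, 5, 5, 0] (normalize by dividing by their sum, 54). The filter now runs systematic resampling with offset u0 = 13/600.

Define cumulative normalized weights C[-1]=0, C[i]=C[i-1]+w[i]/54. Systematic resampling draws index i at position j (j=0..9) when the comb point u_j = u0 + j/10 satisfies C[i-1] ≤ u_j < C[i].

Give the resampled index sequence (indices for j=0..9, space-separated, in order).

1 2 2 3 4 4 5 6 7 8

C = [1/54, 5/54, 7/27, 7/18, 5/9, 19/27, 22/27, 49/54, 1, 1]
j=0: u_0=13/600 ∈ [1/54, 5/54) → index 1
j=1: u_1=73/600 ∈ [5/54, 7/27) → index 2
j=2: u_2=133/600 ∈ [5/54, 7/27) → index 2
j=3: u_3=193/600 ∈ [7/27, 7/18) → index 3
j=4: u_4=253/600 ∈ [7/18, 5/9) → index 4
j=5: u_5=313/600 ∈ [7/18, 5/9) → index 4
j=6: u_6=373/600 ∈ [5/9, 19/27) → index 5
j=7: u_7=433/600 ∈ [19/27, 22/27) → index 6
j=8: u_8=493/600 ∈ [22/27, 49/54) → index 7
j=9: u_9=553/600 ∈ [49/54, 1) → index 8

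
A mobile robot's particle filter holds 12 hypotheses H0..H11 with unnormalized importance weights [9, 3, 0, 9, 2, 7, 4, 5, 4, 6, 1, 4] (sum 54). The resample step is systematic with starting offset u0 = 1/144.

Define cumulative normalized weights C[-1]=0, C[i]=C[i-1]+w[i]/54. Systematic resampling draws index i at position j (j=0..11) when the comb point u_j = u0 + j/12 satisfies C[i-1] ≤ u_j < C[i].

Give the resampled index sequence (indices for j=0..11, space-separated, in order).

0 0 1 3 3 4 5 6 7 8 9 10

C = [1/6, 2/9, 2/9, 7/18, 23/54, 5/9, 17/27, 13/18, 43/54, 49/54, 25/27, 1]
j=0: u_0=1/144 ∈ [0, 1/6) → index 0
j=1: u_1=13/144 ∈ [0, 1/6) → index 0
j=2: u_2=25/144 ∈ [1/6, 2/9) → index 1
j=3: u_3=37/144 ∈ [2/9, 7/18) → index 3
j=4: u_4=49/144 ∈ [2/9, 7/18) → index 3
j=5: u_5=61/144 ∈ [7/18, 23/54) → index 4
j=6: u_6=73/144 ∈ [23/54, 5/9) → index 5
j=7: u_7=85/144 ∈ [5/9, 17/27) → index 6
j=8: u_8=97/144 ∈ [17/27, 13/18) → index 7
j=9: u_9=109/144 ∈ [13/18, 43/54) → index 8
j=10: u_10=121/144 ∈ [43/54, 49/54) → index 9
j=11: u_11=133/144 ∈ [49/54, 25/27) → index 10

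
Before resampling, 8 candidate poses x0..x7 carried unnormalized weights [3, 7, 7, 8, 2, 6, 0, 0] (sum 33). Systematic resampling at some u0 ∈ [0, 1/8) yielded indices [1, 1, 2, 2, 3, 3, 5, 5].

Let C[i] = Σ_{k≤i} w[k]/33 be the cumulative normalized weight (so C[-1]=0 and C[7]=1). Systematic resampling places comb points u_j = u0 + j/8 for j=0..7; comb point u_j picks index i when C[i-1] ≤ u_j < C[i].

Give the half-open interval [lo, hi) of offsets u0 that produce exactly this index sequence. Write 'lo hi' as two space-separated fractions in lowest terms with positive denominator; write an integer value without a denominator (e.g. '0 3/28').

C = [1/11, 10/33, 17/33, 25/33, 9/11, 1, 1, 1]
j=0 picked index 1: u0 ∈ [1/11, 10/33)
j=1 picked index 1: u0 ∈ [-3/88, 47/264)
j=2 picked index 2: u0 ∈ [7/132, 35/132)
j=3 picked index 2: u0 ∈ [-19/264, 37/264)
j=4 picked index 3: u0 ∈ [1/66, 17/66)
j=5 picked index 3: u0 ∈ [-29/264, 35/264)
j=6 picked index 5: u0 ∈ [3/44, 1/4)
j=7 picked index 5: u0 ∈ [-5/88, 1/8)
intersection: [1/11, 1/8)

1/11 1/8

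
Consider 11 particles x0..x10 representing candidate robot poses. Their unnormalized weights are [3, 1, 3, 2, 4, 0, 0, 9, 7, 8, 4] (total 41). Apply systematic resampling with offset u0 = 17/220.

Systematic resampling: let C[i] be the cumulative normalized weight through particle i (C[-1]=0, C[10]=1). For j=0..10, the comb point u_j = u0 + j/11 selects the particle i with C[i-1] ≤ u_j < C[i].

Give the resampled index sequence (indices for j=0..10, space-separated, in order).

C = [3/41, 4/41, 7/41, 9/41, 13/41, 13/41, 13/41, 22/41, 29/41, 37/41, 1]
j=0: u_0=17/220 ∈ [3/41, 4/41) → index 1
j=1: u_1=37/220 ∈ [4/41, 7/41) → index 2
j=2: u_2=57/220 ∈ [9/41, 13/41) → index 4
j=3: u_3=7/20 ∈ [13/41, 22/41) → index 7
j=4: u_4=97/220 ∈ [13/41, 22/41) → index 7
j=5: u_5=117/220 ∈ [13/41, 22/41) → index 7
j=6: u_6=137/220 ∈ [22/41, 29/41) → index 8
j=7: u_7=157/220 ∈ [29/41, 37/41) → index 9
j=8: u_8=177/220 ∈ [29/41, 37/41) → index 9
j=9: u_9=197/220 ∈ [29/41, 37/41) → index 9
j=10: u_10=217/220 ∈ [37/41, 1) → index 10

1 2 4 7 7 7 8 9 9 9 10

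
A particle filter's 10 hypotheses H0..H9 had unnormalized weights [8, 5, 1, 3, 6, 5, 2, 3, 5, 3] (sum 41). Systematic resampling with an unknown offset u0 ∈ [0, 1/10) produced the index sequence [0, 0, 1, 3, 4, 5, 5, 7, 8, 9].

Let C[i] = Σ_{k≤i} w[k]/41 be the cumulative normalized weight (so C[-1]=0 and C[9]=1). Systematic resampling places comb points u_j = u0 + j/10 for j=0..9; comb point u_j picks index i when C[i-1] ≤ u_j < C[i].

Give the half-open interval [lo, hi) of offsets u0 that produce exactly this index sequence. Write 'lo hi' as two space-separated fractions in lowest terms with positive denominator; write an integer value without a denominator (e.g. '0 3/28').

C = [8/41, 13/41, 14/41, 17/41, 23/41, 28/41, 30/41, 33/41, 38/41, 1]
j=0 picked index 0: u0 ∈ [0, 8/41)
j=1 picked index 0: u0 ∈ [-1/10, 39/410)
j=2 picked index 1: u0 ∈ [-1/205, 24/205)
j=3 picked index 3: u0 ∈ [17/410, 47/410)
j=4 picked index 4: u0 ∈ [3/205, 33/205)
j=5 picked index 5: u0 ∈ [5/82, 15/82)
j=6 picked index 5: u0 ∈ [-8/205, 17/205)
j=7 picked index 7: u0 ∈ [13/410, 43/410)
j=8 picked index 8: u0 ∈ [1/205, 26/205)
j=9 picked index 9: u0 ∈ [11/410, 1/10)
intersection: [5/82, 17/205)

5/82 17/205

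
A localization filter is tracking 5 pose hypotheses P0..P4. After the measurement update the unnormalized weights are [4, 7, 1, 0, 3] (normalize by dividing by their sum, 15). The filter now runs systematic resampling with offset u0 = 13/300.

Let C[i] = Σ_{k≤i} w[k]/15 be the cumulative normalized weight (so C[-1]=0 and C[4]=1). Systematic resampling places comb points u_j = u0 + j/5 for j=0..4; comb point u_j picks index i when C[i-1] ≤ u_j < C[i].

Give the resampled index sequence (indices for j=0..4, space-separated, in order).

C = [4/15, 11/15, 4/5, 4/5, 1]
j=0: u_0=13/300 ∈ [0, 4/15) → index 0
j=1: u_1=73/300 ∈ [0, 4/15) → index 0
j=2: u_2=133/300 ∈ [4/15, 11/15) → index 1
j=3: u_3=193/300 ∈ [4/15, 11/15) → index 1
j=4: u_4=253/300 ∈ [4/5, 1) → index 4

0 0 1 1 4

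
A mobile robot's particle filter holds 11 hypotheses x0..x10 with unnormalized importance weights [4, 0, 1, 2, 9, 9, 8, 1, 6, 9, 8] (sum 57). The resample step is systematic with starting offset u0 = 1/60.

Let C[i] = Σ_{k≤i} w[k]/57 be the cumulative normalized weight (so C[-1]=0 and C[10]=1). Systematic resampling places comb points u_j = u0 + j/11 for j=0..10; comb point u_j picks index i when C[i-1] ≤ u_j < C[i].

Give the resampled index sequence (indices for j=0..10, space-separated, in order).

C = [4/57, 4/57, 5/57, 7/57, 16/57, 25/57, 11/19, 34/57, 40/57, 49/57, 1]
j=0: u_0=1/60 ∈ [0, 4/57) → index 0
j=1: u_1=71/660 ∈ [5/57, 7/57) → index 3
j=2: u_2=131/660 ∈ [7/57, 16/57) → index 4
j=3: u_3=191/660 ∈ [16/57, 25/57) → index 5
j=4: u_4=251/660 ∈ [16/57, 25/57) → index 5
j=5: u_5=311/660 ∈ [25/57, 11/19) → index 6
j=6: u_6=371/660 ∈ [25/57, 11/19) → index 6
j=7: u_7=431/660 ∈ [34/57, 40/57) → index 8
j=8: u_8=491/660 ∈ [40/57, 49/57) → index 9
j=9: u_9=551/660 ∈ [40/57, 49/57) → index 9
j=10: u_10=611/660 ∈ [49/57, 1) → index 10

0 3 4 5 5 6 6 8 9 9 10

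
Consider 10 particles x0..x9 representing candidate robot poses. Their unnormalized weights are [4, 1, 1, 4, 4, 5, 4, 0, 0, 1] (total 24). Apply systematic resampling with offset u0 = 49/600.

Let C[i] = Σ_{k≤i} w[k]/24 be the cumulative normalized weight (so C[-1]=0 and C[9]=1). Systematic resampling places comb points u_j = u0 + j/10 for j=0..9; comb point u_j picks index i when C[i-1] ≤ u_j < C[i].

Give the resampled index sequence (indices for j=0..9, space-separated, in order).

0 1 3 3 4 4 5 5 6 9

C = [1/6, 5/24, 1/4, 5/12, 7/12, 19/24, 23/24, 23/24, 23/24, 1]
j=0: u_0=49/600 ∈ [0, 1/6) → index 0
j=1: u_1=109/600 ∈ [1/6, 5/24) → index 1
j=2: u_2=169/600 ∈ [1/4, 5/12) → index 3
j=3: u_3=229/600 ∈ [1/4, 5/12) → index 3
j=4: u_4=289/600 ∈ [5/12, 7/12) → index 4
j=5: u_5=349/600 ∈ [5/12, 7/12) → index 4
j=6: u_6=409/600 ∈ [7/12, 19/24) → index 5
j=7: u_7=469/600 ∈ [7/12, 19/24) → index 5
j=8: u_8=529/600 ∈ [19/24, 23/24) → index 6
j=9: u_9=589/600 ∈ [23/24, 1) → index 9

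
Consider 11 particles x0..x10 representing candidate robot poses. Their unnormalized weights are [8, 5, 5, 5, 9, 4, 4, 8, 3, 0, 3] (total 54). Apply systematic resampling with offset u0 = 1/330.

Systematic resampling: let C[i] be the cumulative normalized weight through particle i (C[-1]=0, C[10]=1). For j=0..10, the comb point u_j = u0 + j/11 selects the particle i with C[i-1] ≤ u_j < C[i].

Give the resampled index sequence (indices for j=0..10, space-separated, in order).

C = [4/27, 13/54, 1/3, 23/54, 16/27, 2/3, 20/27, 8/9, 17/18, 17/18, 1]
j=0: u_0=1/330 ∈ [0, 4/27) → index 0
j=1: u_1=31/330 ∈ [0, 4/27) → index 0
j=2: u_2=61/330 ∈ [4/27, 13/54) → index 1
j=3: u_3=91/330 ∈ [13/54, 1/3) → index 2
j=4: u_4=11/30 ∈ [1/3, 23/54) → index 3
j=5: u_5=151/330 ∈ [23/54, 16/27) → index 4
j=6: u_6=181/330 ∈ [23/54, 16/27) → index 4
j=7: u_7=211/330 ∈ [16/27, 2/3) → index 5
j=8: u_8=241/330 ∈ [2/3, 20/27) → index 6
j=9: u_9=271/330 ∈ [20/27, 8/9) → index 7
j=10: u_10=301/330 ∈ [8/9, 17/18) → index 8

0 0 1 2 3 4 4 5 6 7 8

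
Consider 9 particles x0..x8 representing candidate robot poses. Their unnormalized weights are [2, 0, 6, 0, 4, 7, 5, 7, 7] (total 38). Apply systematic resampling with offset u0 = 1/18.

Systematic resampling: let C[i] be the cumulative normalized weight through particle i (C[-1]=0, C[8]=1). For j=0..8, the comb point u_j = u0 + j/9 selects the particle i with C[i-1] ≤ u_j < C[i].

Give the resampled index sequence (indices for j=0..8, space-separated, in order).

C = [1/19, 1/19, 4/19, 4/19, 6/19, 1/2, 12/19, 31/38, 1]
j=0: u_0=1/18 ∈ [1/19, 4/19) → index 2
j=1: u_1=1/6 ∈ [1/19, 4/19) → index 2
j=2: u_2=5/18 ∈ [4/19, 6/19) → index 4
j=3: u_3=7/18 ∈ [6/19, 1/2) → index 5
j=4: u_4=1/2 ∈ [1/2, 12/19) → index 6
j=5: u_5=11/18 ∈ [1/2, 12/19) → index 6
j=6: u_6=13/18 ∈ [12/19, 31/38) → index 7
j=7: u_7=5/6 ∈ [31/38, 1) → index 8
j=8: u_8=17/18 ∈ [31/38, 1) → index 8

2 2 4 5 6 6 7 8 8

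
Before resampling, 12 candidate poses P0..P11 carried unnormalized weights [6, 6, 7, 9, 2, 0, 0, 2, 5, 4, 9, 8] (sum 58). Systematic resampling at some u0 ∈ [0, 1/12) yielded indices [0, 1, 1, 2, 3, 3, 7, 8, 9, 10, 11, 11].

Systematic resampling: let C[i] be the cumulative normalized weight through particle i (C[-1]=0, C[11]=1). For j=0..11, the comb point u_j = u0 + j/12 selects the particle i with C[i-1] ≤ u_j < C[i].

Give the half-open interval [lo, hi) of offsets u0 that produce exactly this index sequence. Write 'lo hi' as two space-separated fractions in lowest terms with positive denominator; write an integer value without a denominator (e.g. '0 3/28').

C = [3/29, 6/29, 19/58, 14/29, 15/29, 15/29, 15/29, 16/29, 37/58, 41/58, 25/29, 1]
j=0 picked index 0: u0 ∈ [0, 3/29)
j=1 picked index 1: u0 ∈ [7/348, 43/348)
j=2 picked index 1: u0 ∈ [-11/174, 7/174)
j=3 picked index 2: u0 ∈ [-5/116, 9/116)
j=4 picked index 3: u0 ∈ [-1/174, 13/87)
j=5 picked index 3: u0 ∈ [-31/348, 23/348)
j=6 picked index 7: u0 ∈ [1/58, 3/58)
j=7 picked index 8: u0 ∈ [-11/348, 19/348)
j=8 picked index 9: u0 ∈ [-5/174, 7/174)
j=9 picked index 10: u0 ∈ [-5/116, 13/116)
j=10 picked index 11: u0 ∈ [5/174, 1/6)
j=11 picked index 11: u0 ∈ [-19/348, 1/12)
intersection: [5/174, 7/174)

5/174 7/174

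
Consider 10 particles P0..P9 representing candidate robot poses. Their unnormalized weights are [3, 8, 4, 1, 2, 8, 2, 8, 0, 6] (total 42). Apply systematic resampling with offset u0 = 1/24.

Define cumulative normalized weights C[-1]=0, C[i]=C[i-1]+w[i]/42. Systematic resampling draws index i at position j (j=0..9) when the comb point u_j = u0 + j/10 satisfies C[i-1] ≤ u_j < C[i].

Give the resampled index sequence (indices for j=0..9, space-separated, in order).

C = [1/14, 11/42, 5/14, 8/21, 3/7, 13/21, 2/3, 6/7, 6/7, 1]
j=0: u_0=1/24 ∈ [0, 1/14) → index 0
j=1: u_1=17/120 ∈ [1/14, 11/42) → index 1
j=2: u_2=29/120 ∈ [1/14, 11/42) → index 1
j=3: u_3=41/120 ∈ [11/42, 5/14) → index 2
j=4: u_4=53/120 ∈ [3/7, 13/21) → index 5
j=5: u_5=13/24 ∈ [3/7, 13/21) → index 5
j=6: u_6=77/120 ∈ [13/21, 2/3) → index 6
j=7: u_7=89/120 ∈ [2/3, 6/7) → index 7
j=8: u_8=101/120 ∈ [2/3, 6/7) → index 7
j=9: u_9=113/120 ∈ [6/7, 1) → index 9

0 1 1 2 5 5 6 7 7 9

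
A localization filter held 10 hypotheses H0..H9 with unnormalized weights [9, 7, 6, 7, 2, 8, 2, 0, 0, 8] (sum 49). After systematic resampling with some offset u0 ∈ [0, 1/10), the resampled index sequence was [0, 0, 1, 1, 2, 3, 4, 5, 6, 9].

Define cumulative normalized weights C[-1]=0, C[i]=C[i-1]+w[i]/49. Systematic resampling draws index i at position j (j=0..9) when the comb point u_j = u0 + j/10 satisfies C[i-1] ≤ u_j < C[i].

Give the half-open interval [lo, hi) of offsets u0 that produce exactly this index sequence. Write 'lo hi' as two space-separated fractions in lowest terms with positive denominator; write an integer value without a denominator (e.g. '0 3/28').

0 13/490

C = [9/49, 16/49, 22/49, 29/49, 31/49, 39/49, 41/49, 41/49, 41/49, 1]
j=0 picked index 0: u0 ∈ [0, 9/49)
j=1 picked index 0: u0 ∈ [-1/10, 41/490)
j=2 picked index 1: u0 ∈ [-4/245, 31/245)
j=3 picked index 1: u0 ∈ [-57/490, 13/490)
j=4 picked index 2: u0 ∈ [-18/245, 12/245)
j=5 picked index 3: u0 ∈ [-5/98, 9/98)
j=6 picked index 4: u0 ∈ [-2/245, 8/245)
j=7 picked index 5: u0 ∈ [-33/490, 47/490)
j=8 picked index 6: u0 ∈ [-1/245, 9/245)
j=9 picked index 9: u0 ∈ [-31/490, 1/10)
intersection: [0, 13/490)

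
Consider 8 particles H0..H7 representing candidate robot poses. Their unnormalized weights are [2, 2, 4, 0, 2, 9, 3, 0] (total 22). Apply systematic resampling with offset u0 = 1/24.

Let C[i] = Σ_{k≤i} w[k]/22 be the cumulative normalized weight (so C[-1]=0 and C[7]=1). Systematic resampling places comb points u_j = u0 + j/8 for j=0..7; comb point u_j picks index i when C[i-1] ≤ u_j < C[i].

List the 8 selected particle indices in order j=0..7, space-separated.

C = [1/11, 2/11, 4/11, 4/11, 5/11, 19/22, 1, 1]
j=0: u_0=1/24 ∈ [0, 1/11) → index 0
j=1: u_1=1/6 ∈ [1/11, 2/11) → index 1
j=2: u_2=7/24 ∈ [2/11, 4/11) → index 2
j=3: u_3=5/12 ∈ [4/11, 5/11) → index 4
j=4: u_4=13/24 ∈ [5/11, 19/22) → index 5
j=5: u_5=2/3 ∈ [5/11, 19/22) → index 5
j=6: u_6=19/24 ∈ [5/11, 19/22) → index 5
j=7: u_7=11/12 ∈ [19/22, 1) → index 6

0 1 2 4 5 5 5 6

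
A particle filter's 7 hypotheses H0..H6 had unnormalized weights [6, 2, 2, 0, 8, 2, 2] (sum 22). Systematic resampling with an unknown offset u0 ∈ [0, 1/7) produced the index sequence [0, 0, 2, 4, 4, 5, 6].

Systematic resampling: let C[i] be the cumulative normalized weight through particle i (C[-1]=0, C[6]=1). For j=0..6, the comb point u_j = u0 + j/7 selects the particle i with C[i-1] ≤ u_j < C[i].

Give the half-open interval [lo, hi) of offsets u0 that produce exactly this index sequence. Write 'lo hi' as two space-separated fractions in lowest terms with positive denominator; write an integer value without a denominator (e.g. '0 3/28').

C = [3/11, 4/11, 5/11, 5/11, 9/11, 10/11, 1]
j=0 picked index 0: u0 ∈ [0, 3/11)
j=1 picked index 0: u0 ∈ [-1/7, 10/77)
j=2 picked index 2: u0 ∈ [6/77, 13/77)
j=3 picked index 4: u0 ∈ [2/77, 30/77)
j=4 picked index 4: u0 ∈ [-9/77, 19/77)
j=5 picked index 5: u0 ∈ [8/77, 15/77)
j=6 picked index 6: u0 ∈ [4/77, 1/7)
intersection: [8/77, 10/77)

8/77 10/77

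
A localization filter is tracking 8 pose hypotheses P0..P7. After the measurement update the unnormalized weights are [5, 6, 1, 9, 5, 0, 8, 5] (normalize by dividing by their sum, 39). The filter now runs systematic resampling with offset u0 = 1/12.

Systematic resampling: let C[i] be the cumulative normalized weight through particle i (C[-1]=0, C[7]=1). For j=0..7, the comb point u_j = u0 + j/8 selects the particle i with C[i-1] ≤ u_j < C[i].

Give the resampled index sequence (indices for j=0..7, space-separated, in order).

C = [5/39, 11/39, 4/13, 7/13, 2/3, 2/3, 34/39, 1]
j=0: u_0=1/12 ∈ [0, 5/39) → index 0
j=1: u_1=5/24 ∈ [5/39, 11/39) → index 1
j=2: u_2=1/3 ∈ [4/13, 7/13) → index 3
j=3: u_3=11/24 ∈ [4/13, 7/13) → index 3
j=4: u_4=7/12 ∈ [7/13, 2/3) → index 4
j=5: u_5=17/24 ∈ [2/3, 34/39) → index 6
j=6: u_6=5/6 ∈ [2/3, 34/39) → index 6
j=7: u_7=23/24 ∈ [34/39, 1) → index 7

0 1 3 3 4 6 6 7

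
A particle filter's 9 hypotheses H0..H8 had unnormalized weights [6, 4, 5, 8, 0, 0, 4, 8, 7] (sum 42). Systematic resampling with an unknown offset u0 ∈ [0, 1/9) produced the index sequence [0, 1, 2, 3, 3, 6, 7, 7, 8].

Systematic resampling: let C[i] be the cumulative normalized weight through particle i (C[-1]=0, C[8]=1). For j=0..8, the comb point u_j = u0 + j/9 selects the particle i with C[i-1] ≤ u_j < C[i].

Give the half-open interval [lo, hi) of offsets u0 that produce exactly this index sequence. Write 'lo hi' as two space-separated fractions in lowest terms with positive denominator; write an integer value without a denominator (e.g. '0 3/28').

C = [1/7, 5/21, 5/14, 23/42, 23/42, 23/42, 9/14, 5/6, 1]
j=0 picked index 0: u0 ∈ [0, 1/7)
j=1 picked index 1: u0 ∈ [2/63, 8/63)
j=2 picked index 2: u0 ∈ [1/63, 17/126)
j=3 picked index 3: u0 ∈ [1/42, 3/14)
j=4 picked index 3: u0 ∈ [-11/126, 13/126)
j=5 picked index 6: u0 ∈ [-1/126, 11/126)
j=6 picked index 7: u0 ∈ [-1/42, 1/6)
j=7 picked index 7: u0 ∈ [-17/126, 1/18)
j=8 picked index 8: u0 ∈ [-1/18, 1/9)
intersection: [2/63, 1/18)

2/63 1/18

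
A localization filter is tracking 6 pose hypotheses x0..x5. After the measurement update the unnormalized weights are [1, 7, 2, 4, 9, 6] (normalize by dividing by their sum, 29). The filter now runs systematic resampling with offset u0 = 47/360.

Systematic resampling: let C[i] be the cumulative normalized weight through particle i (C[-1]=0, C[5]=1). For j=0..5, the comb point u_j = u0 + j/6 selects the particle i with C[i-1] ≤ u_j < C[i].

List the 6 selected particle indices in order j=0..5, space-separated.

C = [1/29, 8/29, 10/29, 14/29, 23/29, 1]
j=0: u_0=47/360 ∈ [1/29, 8/29) → index 1
j=1: u_1=107/360 ∈ [8/29, 10/29) → index 2
j=2: u_2=167/360 ∈ [10/29, 14/29) → index 3
j=3: u_3=227/360 ∈ [14/29, 23/29) → index 4
j=4: u_4=287/360 ∈ [23/29, 1) → index 5
j=5: u_5=347/360 ∈ [23/29, 1) → index 5

1 2 3 4 5 5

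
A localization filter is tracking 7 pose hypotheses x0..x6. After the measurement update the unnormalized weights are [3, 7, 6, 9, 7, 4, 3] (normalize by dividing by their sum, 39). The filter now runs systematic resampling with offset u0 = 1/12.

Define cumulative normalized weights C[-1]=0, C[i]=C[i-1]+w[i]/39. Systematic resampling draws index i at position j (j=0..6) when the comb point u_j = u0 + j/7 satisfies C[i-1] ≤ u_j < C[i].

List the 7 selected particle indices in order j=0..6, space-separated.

1 1 2 3 4 4 6

C = [1/13, 10/39, 16/39, 25/39, 32/39, 12/13, 1]
j=0: u_0=1/12 ∈ [1/13, 10/39) → index 1
j=1: u_1=19/84 ∈ [1/13, 10/39) → index 1
j=2: u_2=31/84 ∈ [10/39, 16/39) → index 2
j=3: u_3=43/84 ∈ [16/39, 25/39) → index 3
j=4: u_4=55/84 ∈ [25/39, 32/39) → index 4
j=5: u_5=67/84 ∈ [25/39, 32/39) → index 4
j=6: u_6=79/84 ∈ [12/13, 1) → index 6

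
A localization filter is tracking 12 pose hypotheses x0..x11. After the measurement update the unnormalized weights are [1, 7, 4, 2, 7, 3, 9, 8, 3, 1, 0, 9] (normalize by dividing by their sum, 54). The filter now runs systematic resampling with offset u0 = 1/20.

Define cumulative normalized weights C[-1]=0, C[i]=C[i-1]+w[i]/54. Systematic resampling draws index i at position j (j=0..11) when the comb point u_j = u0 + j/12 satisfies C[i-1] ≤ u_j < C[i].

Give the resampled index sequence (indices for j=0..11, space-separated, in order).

C = [1/54, 4/27, 2/9, 7/27, 7/18, 4/9, 11/18, 41/54, 22/27, 5/6, 5/6, 1]
j=0: u_0=1/20 ∈ [1/54, 4/27) → index 1
j=1: u_1=2/15 ∈ [1/54, 4/27) → index 1
j=2: u_2=13/60 ∈ [4/27, 2/9) → index 2
j=3: u_3=3/10 ∈ [7/27, 7/18) → index 4
j=4: u_4=23/60 ∈ [7/27, 7/18) → index 4
j=5: u_5=7/15 ∈ [4/9, 11/18) → index 6
j=6: u_6=11/20 ∈ [4/9, 11/18) → index 6
j=7: u_7=19/30 ∈ [11/18, 41/54) → index 7
j=8: u_8=43/60 ∈ [11/18, 41/54) → index 7
j=9: u_9=4/5 ∈ [41/54, 22/27) → index 8
j=10: u_10=53/60 ∈ [5/6, 1) → index 11
j=11: u_11=29/30 ∈ [5/6, 1) → index 11

1 1 2 4 4 6 6 7 7 8 11 11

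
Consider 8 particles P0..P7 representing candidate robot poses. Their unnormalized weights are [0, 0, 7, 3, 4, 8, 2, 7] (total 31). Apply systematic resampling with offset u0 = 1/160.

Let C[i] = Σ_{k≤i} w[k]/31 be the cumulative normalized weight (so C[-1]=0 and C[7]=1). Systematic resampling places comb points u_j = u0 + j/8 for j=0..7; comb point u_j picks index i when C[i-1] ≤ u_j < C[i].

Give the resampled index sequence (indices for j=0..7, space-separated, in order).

C = [0, 0, 7/31, 10/31, 14/31, 22/31, 24/31, 1]
j=0: u_0=1/160 ∈ [0, 7/31) → index 2
j=1: u_1=21/160 ∈ [0, 7/31) → index 2
j=2: u_2=41/160 ∈ [7/31, 10/31) → index 3
j=3: u_3=61/160 ∈ [10/31, 14/31) → index 4
j=4: u_4=81/160 ∈ [14/31, 22/31) → index 5
j=5: u_5=101/160 ∈ [14/31, 22/31) → index 5
j=6: u_6=121/160 ∈ [22/31, 24/31) → index 6
j=7: u_7=141/160 ∈ [24/31, 1) → index 7

2 2 3 4 5 5 6 7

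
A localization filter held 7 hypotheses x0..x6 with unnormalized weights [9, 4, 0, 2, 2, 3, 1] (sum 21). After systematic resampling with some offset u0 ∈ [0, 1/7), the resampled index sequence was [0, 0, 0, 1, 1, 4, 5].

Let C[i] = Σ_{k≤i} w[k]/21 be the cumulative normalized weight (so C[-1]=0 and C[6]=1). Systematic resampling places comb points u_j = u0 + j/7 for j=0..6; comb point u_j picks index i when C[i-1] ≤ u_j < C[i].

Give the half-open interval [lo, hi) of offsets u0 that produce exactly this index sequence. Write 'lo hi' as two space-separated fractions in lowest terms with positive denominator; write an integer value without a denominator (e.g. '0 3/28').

0 1/21

C = [3/7, 13/21, 13/21, 5/7, 17/21, 20/21, 1]
j=0 picked index 0: u0 ∈ [0, 3/7)
j=1 picked index 0: u0 ∈ [-1/7, 2/7)
j=2 picked index 0: u0 ∈ [-2/7, 1/7)
j=3 picked index 1: u0 ∈ [0, 4/21)
j=4 picked index 1: u0 ∈ [-1/7, 1/21)
j=5 picked index 4: u0 ∈ [0, 2/21)
j=6 picked index 5: u0 ∈ [-1/21, 2/21)
intersection: [0, 1/21)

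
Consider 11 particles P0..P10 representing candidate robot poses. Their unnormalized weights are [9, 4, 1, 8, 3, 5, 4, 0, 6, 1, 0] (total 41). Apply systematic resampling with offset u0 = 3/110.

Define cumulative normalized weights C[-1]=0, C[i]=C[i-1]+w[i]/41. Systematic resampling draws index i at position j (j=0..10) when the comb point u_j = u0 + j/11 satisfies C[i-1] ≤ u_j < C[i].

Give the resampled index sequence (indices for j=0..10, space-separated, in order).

0 0 0 1 3 3 4 5 6 8 8

C = [9/41, 13/41, 14/41, 22/41, 25/41, 30/41, 34/41, 34/41, 40/41, 1, 1]
j=0: u_0=3/110 ∈ [0, 9/41) → index 0
j=1: u_1=13/110 ∈ [0, 9/41) → index 0
j=2: u_2=23/110 ∈ [0, 9/41) → index 0
j=3: u_3=3/10 ∈ [9/41, 13/41) → index 1
j=4: u_4=43/110 ∈ [14/41, 22/41) → index 3
j=5: u_5=53/110 ∈ [14/41, 22/41) → index 3
j=6: u_6=63/110 ∈ [22/41, 25/41) → index 4
j=7: u_7=73/110 ∈ [25/41, 30/41) → index 5
j=8: u_8=83/110 ∈ [30/41, 34/41) → index 6
j=9: u_9=93/110 ∈ [34/41, 40/41) → index 8
j=10: u_10=103/110 ∈ [34/41, 40/41) → index 8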